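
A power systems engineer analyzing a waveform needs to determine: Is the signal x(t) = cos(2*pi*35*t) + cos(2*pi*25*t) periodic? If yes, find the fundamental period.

f1 = 35 Hz, f2 = 25 Hz
Period T1 = 1/35, T2 = 1/25
Ratio T1/T2 = 25/35, which is rational.
The signal is periodic with fundamental period T = 1/GCD(35,25) = 1/5 s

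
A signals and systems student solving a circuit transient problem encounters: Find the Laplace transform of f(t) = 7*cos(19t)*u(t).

Standard pair: cos(wt)*u(t) <-> s/(s^2+w^2)
With w = 19: L{7*cos(19t)*u(t)} = 7s/(s^2+361)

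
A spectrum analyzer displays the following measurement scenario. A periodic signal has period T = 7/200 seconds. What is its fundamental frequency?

The fundamental frequency is the reciprocal of the period.
f = 1/T = 1/(7/200) = 200/7 Hz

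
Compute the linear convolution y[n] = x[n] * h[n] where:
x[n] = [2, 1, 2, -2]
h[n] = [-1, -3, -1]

y[n] = sum_k x[k]*h[n-k]. Output length = len(x) + len(h) - 1 = 4 + 3 - 1 = 6.
y[0] = 2*-1 = -2
y[1] = 1*-1 + 2*-3 = -7
y[2] = 2*-1 + 1*-3 + 2*-1 = -7
y[3] = -2*-1 + 2*-3 + 1*-1 = -5
y[4] = -2*-3 + 2*-1 = 4
y[5] = -2*-1 = 2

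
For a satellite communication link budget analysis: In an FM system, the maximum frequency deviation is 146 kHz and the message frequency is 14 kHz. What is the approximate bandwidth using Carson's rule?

Carson's rule: BW = 2*(delta_f + f_m)
= 2*(146 + 14) kHz = 320 kHz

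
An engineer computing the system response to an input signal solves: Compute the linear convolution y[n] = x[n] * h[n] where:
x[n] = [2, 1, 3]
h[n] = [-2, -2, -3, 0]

y[n] = sum_k x[k]*h[n-k]. Output length = len(x) + len(h) - 1 = 3 + 4 - 1 = 6.
y[0] = 2*-2 = -4
y[1] = 1*-2 + 2*-2 = -6
y[2] = 3*-2 + 1*-2 + 2*-3 = -14
y[3] = 3*-2 + 1*-3 + 2*0 = -9
y[4] = 3*-3 + 1*0 = -9
y[5] = 3*0 = 0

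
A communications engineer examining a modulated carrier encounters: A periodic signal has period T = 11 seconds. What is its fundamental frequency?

The fundamental frequency is the reciprocal of the period.
f = 1/T = 1/(11) = 1/11 Hz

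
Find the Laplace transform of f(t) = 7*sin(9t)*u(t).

Standard pair: sin(wt)*u(t) <-> w/(s^2+w^2)
With w = 9: L{7*sin(9t)*u(t)} = 63/(s^2+81)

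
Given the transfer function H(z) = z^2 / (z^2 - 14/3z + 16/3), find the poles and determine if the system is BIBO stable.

Poles are roots of the denominator: z^2 - 14/3z + 16/3 = 0.
Quadratic formula: z = [-(-14/3) +/- sqrt((-14/3)^2 - 4*(16/3))] / 2
Discriminant = 196/9 - 64/3 = 4/9; sqrt = 2/3.
z = (14/3 +/- 2/3) / 2 => z = 8/3 or z = 2.
|p1| = 2, |p2| = 8/3.
For BIBO stability, all poles must lie inside the unit circle (|p| < 1).
System is UNSTABLE since at least one |p| >= 1.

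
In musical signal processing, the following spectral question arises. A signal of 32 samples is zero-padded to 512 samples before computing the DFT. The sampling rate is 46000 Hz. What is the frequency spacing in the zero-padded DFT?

Original DFT: N = 32, resolution = f_s/N = 46000/32 = 2875/2 Hz
Zero-padded DFT: N = 512, resolution = f_s/N = 46000/512 = 2875/32 Hz
Zero-padding interpolates the spectrum (finer frequency grid)
but does NOT improve the true spectral resolution (ability to resolve close frequencies).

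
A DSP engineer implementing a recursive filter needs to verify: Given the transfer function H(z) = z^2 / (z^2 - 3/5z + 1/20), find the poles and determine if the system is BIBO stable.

Poles are roots of the denominator: z^2 - 3/5z + 1/20 = 0.
Quadratic formula: z = [-(-3/5) +/- sqrt((-3/5)^2 - 4*(1/20))] / 2
Discriminant = 9/25 - 1/5 = 4/25; sqrt = 2/5.
z = (3/5 +/- 2/5) / 2 => z = 1/2 or z = 1/10.
|p1| = 1/10, |p2| = 1/2.
For BIBO stability, all poles must lie inside the unit circle (|p| < 1).
System is STABLE since both |p| < 1.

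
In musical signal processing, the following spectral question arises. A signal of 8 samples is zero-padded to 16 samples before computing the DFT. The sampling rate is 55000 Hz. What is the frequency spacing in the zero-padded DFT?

Original DFT: N = 8, resolution = f_s/N = 55000/8 = 6875 Hz
Zero-padded DFT: N = 16, resolution = f_s/N = 55000/16 = 6875/2 Hz
Zero-padding interpolates the spectrum (finer frequency grid)
but does NOT improve the true spectral resolution (ability to resolve close frequencies).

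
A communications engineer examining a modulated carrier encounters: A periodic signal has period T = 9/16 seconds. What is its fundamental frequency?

The fundamental frequency is the reciprocal of the period.
f = 1/T = 1/(9/16) = 16/9 Hz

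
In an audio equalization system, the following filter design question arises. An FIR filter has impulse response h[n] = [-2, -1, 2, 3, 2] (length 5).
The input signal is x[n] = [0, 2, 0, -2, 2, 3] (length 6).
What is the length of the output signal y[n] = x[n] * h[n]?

For linear convolution, the output length is:
len(y) = len(x) + len(h) - 1 = 6 + 5 - 1 = 10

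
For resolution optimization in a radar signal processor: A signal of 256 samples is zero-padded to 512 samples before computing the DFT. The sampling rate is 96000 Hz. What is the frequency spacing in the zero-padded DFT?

Original DFT: N = 256, resolution = f_s/N = 96000/256 = 375 Hz
Zero-padded DFT: N = 512, resolution = f_s/N = 96000/512 = 375/2 Hz
Zero-padding interpolates the spectrum (finer frequency grid)
but does NOT improve the true spectral resolution (ability to resolve close frequencies).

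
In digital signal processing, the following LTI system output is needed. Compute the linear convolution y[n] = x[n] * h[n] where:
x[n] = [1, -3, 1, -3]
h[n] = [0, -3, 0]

y[n] = sum_k x[k]*h[n-k]. Output length = len(x) + len(h) - 1 = 4 + 3 - 1 = 6.
y[0] = 1*0 = 0
y[1] = -3*0 + 1*-3 = -3
y[2] = 1*0 + -3*-3 + 1*0 = 9
y[3] = -3*0 + 1*-3 + -3*0 = -3
y[4] = -3*-3 + 1*0 = 9
y[5] = -3*0 = 0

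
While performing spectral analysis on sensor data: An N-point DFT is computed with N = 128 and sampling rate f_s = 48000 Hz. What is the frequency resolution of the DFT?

DFT frequency resolution = f_s / N
= 48000 / 128 = 375 Hz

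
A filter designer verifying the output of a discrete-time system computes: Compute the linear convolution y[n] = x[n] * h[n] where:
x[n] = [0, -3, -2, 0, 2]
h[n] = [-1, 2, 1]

y[n] = sum_k x[k]*h[n-k]. Output length = len(x) + len(h) - 1 = 5 + 3 - 1 = 7.
y[0] = 0*-1 = 0
y[1] = -3*-1 + 0*2 = 3
y[2] = -2*-1 + -3*2 + 0*1 = -4
y[3] = 0*-1 + -2*2 + -3*1 = -7
y[4] = 2*-1 + 0*2 + -2*1 = -4
y[5] = 2*2 + 0*1 = 4
y[6] = 2*1 = 2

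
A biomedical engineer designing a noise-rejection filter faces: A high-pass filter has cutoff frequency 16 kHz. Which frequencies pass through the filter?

A high-pass filter passes all frequencies above the cutoff frequency 16 kHz and attenuates lower frequencies.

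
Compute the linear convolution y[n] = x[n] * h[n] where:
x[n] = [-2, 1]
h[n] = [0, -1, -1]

y[n] = sum_k x[k]*h[n-k]. Output length = len(x) + len(h) - 1 = 2 + 3 - 1 = 4.
y[0] = -2*0 = 0
y[1] = 1*0 + -2*-1 = 2
y[2] = 1*-1 + -2*-1 = 1
y[3] = 1*-1 = -1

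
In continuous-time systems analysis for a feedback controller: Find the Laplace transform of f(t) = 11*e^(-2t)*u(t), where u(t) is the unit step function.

Standard Laplace transform pair:
e^(-at)*u(t) <-> 1/(s+a)
With a = 2: L{11*e^(-2t)*u(t)} = 11/(s+2), ROC: Re(s) > -2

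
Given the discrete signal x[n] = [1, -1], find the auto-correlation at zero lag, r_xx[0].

The auto-correlation at zero lag r_xx[0] equals the signal energy.
r_xx[0] = sum of x[n]^2 = 1^2 + (-1)^2
= 1 + 1 = 2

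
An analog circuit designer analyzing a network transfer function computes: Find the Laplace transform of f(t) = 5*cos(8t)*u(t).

Standard pair: cos(wt)*u(t) <-> s/(s^2+w^2)
With w = 8: L{5*cos(8t)*u(t)} = 5s/(s^2+64)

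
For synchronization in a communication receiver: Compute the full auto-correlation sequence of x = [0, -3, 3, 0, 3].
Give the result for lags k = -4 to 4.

r_xx[k] = sum_m x[m]*x[m+k], indexed from 0, for k = -4 to 4:
  r_xx[-4] = x[4]*x[0] = 0
  r_xx[-3] = x[3]*x[0] + x[4]*x[1] = -9
  r_xx[-2] = x[2]*x[0] + x[3]*x[1] + x[4]*x[2] = 9
  r_xx[-1] = x[1]*x[0] + x[2]*x[1] + x[3]*x[2] + x[4]*x[3] = -9
  r_xx[0] = x[0]*x[0] + x[1]*x[1] + x[2]*x[2] + x[3]*x[3] + x[4]*x[4] = 27
  r_xx[1] = x[0]*x[1] + x[1]*x[2] + x[2]*x[3] + x[3]*x[4] = -9
  r_xx[2] = x[0]*x[2] + x[1]*x[3] + x[2]*x[4] = 9
  r_xx[3] = x[0]*x[3] + x[1]*x[4] = -9
  r_xx[4] = x[0]*x[4] = 0
r_xx = [0, -9, 9, -9, 27, -9, 9, -9, 0]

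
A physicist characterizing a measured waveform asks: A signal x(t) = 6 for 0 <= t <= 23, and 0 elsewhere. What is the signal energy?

Energy = integral of |x(t)|^2 dt over the signal duration
= 6^2 * 23 = 36 * 23 = 828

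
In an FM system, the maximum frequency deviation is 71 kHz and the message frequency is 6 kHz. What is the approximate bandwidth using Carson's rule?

Carson's rule: BW = 2*(delta_f + f_m)
= 2*(71 + 6) kHz = 154 kHz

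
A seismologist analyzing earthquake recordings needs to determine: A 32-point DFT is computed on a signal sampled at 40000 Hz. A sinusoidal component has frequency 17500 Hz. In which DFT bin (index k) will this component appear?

DFT frequency resolution = f_s/N = 40000/32 = 1250 Hz
Bin index k = f_signal / resolution = 17500 / 1250 = 14
The signal frequency 17500 Hz falls in DFT bin k = 14.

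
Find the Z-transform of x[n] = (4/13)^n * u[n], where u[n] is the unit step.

The Z-transform of a^n * u[n] is z/(z-a) for |z| > |a|.
Here a = 4/13, so X(z) = z/(z - (4/13)) = 13z/(13z - 4)
ROC: |z| > 4/13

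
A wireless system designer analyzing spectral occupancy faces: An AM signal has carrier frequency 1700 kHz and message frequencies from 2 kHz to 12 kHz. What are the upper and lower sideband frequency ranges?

Upper sideband (USB) = fc + [fm_low, fm_high] = 1700 + [2, 12] = [1702, 1712] kHz
Lower sideband (LSB) = fc - [fm_high, fm_low] = 1700 - [12, 2] = [1688, 1698] kHz
Total occupied spectrum: 1688 kHz to 1712 kHz (plus carrier at 1700 kHz)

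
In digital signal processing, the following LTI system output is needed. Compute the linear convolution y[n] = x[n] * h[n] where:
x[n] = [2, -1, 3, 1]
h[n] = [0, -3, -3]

y[n] = sum_k x[k]*h[n-k]. Output length = len(x) + len(h) - 1 = 4 + 3 - 1 = 6.
y[0] = 2*0 = 0
y[1] = -1*0 + 2*-3 = -6
y[2] = 3*0 + -1*-3 + 2*-3 = -3
y[3] = 1*0 + 3*-3 + -1*-3 = -6
y[4] = 1*-3 + 3*-3 = -12
y[5] = 1*-3 = -3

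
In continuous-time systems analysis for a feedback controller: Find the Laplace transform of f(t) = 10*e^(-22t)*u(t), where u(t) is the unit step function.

Standard Laplace transform pair:
e^(-at)*u(t) <-> 1/(s+a)
With a = 22: L{10*e^(-22t)*u(t)} = 10/(s+22), ROC: Re(s) > -22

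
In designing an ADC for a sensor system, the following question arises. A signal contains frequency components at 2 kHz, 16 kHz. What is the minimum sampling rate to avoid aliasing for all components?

The highest frequency component is f_max = 16 kHz.
Nyquist rate = 2 * f_max = 2 * 16 kHz = 32 kHz.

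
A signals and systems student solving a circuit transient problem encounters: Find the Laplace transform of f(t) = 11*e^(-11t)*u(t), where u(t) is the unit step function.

Standard Laplace transform pair:
e^(-at)*u(t) <-> 1/(s+a)
With a = 11: L{11*e^(-11t)*u(t)} = 11/(s+11), ROC: Re(s) > -11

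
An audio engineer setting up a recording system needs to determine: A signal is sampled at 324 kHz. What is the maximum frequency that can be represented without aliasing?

The maximum frequency that can be represented without aliasing
is the Nyquist frequency: f_max = f_s / 2 = 324 kHz / 2 = 162 kHz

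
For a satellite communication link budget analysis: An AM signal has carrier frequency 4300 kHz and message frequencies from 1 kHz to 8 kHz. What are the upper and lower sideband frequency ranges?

Upper sideband (USB) = fc + [fm_low, fm_high] = 4300 + [1, 8] = [4301, 4308] kHz
Lower sideband (LSB) = fc - [fm_high, fm_low] = 4300 - [8, 1] = [4292, 4299] kHz
Total occupied spectrum: 4292 kHz to 4308 kHz (plus carrier at 4300 kHz)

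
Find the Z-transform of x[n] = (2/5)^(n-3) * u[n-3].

Time-shifting property: if X(z) = Z{x[n]}, then Z{x[n-d]} = z^(-d) * X(z)
X(z) = z/(z - 2/5) for x[n] = (2/5)^n * u[n]
Z{x[n-3]} = z^(-3) * z/(z - 2/5) = z^(-2)/(z - 2/5)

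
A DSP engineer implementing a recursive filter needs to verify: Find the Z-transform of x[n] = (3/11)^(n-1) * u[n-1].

Time-shifting property: if X(z) = Z{x[n]}, then Z{x[n-d]} = z^(-d) * X(z)
X(z) = z/(z - 3/11) for x[n] = (3/11)^n * u[n]
Z{x[n-1]} = z^(-1) * z/(z - 3/11) = 1/(z - 3/11)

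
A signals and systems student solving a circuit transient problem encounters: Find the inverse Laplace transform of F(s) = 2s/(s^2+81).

Standard pair: s/(s^2+w^2) <-> cos(wt)*u(t)
With k=2, w=9: f(t) = 2*cos(9t)*u(t)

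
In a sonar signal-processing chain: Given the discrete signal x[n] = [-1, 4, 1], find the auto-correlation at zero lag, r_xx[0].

The auto-correlation at zero lag r_xx[0] equals the signal energy.
r_xx[0] = sum of x[n]^2 = (-1)^2 + 4^2 + 1^2
= 1 + 16 + 1 = 18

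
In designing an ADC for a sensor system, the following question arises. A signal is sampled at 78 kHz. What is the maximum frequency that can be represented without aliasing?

The maximum frequency that can be represented without aliasing
is the Nyquist frequency: f_max = f_s / 2 = 78 kHz / 2 = 39 kHz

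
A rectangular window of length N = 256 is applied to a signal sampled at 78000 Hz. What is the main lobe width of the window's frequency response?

For a rectangular window of length N,
the main lobe width in frequency is 2*f_s/N.
= 2*78000/256 = 4875/8 Hz
This determines the minimum frequency separation for resolving two sinusoids.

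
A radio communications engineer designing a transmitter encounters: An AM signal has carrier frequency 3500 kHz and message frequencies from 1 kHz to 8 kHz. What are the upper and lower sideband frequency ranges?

Upper sideband (USB) = fc + [fm_low, fm_high] = 3500 + [1, 8] = [3501, 3508] kHz
Lower sideband (LSB) = fc - [fm_high, fm_low] = 3500 - [8, 1] = [3492, 3499] kHz
Total occupied spectrum: 3492 kHz to 3508 kHz (plus carrier at 3500 kHz)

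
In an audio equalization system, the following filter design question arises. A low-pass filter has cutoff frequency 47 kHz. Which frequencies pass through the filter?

A low-pass filter passes all frequencies below the cutoff frequency 47 kHz and attenuates higher frequencies.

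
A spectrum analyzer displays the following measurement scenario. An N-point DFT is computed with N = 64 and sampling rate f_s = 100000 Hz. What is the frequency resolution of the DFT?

DFT frequency resolution = f_s / N
= 100000 / 64 = 3125/2 Hz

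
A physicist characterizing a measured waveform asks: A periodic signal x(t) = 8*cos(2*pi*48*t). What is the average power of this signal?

Average power of A*cos(wt) is A^2/2.
P = 8^2 / 2 = 64/2 = 32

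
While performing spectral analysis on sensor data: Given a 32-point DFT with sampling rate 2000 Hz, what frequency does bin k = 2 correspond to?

The frequency of DFT bin k is: f_k = k * f_s / N
f_2 = 2 * 2000 / 32 = 125 Hz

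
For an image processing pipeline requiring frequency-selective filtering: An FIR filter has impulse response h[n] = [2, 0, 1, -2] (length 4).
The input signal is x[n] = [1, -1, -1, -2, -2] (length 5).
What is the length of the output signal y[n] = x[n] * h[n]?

For linear convolution, the output length is:
len(y) = len(x) + len(h) - 1 = 5 + 4 - 1 = 8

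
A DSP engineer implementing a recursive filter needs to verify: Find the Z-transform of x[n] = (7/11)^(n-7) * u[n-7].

Time-shifting property: if X(z) = Z{x[n]}, then Z{x[n-d]} = z^(-d) * X(z)
X(z) = z/(z - 7/11) for x[n] = (7/11)^n * u[n]
Z{x[n-7]} = z^(-7) * z/(z - 7/11) = z^(-6)/(z - 7/11)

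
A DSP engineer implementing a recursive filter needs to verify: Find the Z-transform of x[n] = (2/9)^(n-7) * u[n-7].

Time-shifting property: if X(z) = Z{x[n]}, then Z{x[n-d]} = z^(-d) * X(z)
X(z) = z/(z - 2/9) for x[n] = (2/9)^n * u[n]
Z{x[n-7]} = z^(-7) * z/(z - 2/9) = z^(-6)/(z - 2/9)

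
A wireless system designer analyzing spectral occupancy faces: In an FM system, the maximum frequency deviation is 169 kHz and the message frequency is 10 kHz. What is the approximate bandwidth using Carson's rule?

Carson's rule: BW = 2*(delta_f + f_m)
= 2*(169 + 10) kHz = 358 kHz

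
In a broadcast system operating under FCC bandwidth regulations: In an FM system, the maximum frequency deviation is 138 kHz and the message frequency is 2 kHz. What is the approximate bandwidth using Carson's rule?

Carson's rule: BW = 2*(delta_f + f_m)
= 2*(138 + 2) kHz = 280 kHz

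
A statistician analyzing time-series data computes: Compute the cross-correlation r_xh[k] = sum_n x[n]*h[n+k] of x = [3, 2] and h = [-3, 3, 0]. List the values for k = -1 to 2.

Both sequences indexed from 0 and zero outside their support.
Lags with overlap: k = -1 to 2.
  r_xh[-1] = x[1]*h[0] = -6
  r_xh[0] = x[0]*h[0] + x[1]*h[1] = -3
  r_xh[1] = x[0]*h[1] + x[1]*h[2] = 9
  r_xh[2] = x[0]*h[2] = 0
r_xh = [-6, -3, 9, 0] (for k = -1, ..., 2)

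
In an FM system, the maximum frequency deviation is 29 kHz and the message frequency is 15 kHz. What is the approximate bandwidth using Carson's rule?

Carson's rule: BW = 2*(delta_f + f_m)
= 2*(29 + 15) kHz = 88 kHz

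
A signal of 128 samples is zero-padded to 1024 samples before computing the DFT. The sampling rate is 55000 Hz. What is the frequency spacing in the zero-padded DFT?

Original DFT: N = 128, resolution = f_s/N = 55000/128 = 6875/16 Hz
Zero-padded DFT: N = 1024, resolution = f_s/N = 55000/1024 = 6875/128 Hz
Zero-padding interpolates the spectrum (finer frequency grid)
but does NOT improve the true spectral resolution (ability to resolve close frequencies).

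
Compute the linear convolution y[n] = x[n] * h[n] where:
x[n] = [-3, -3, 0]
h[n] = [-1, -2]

y[n] = sum_k x[k]*h[n-k]. Output length = len(x) + len(h) - 1 = 3 + 2 - 1 = 4.
y[0] = -3*-1 = 3
y[1] = -3*-1 + -3*-2 = 9
y[2] = 0*-1 + -3*-2 = 6
y[3] = 0*-2 = 0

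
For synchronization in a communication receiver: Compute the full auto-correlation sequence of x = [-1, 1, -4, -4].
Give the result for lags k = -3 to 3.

r_xx[k] = sum_m x[m]*x[m+k], indexed from 0, for k = -3 to 3:
  r_xx[-3] = x[3]*x[0] = 4
  r_xx[-2] = x[2]*x[0] + x[3]*x[1] = 0
  r_xx[-1] = x[1]*x[0] + x[2]*x[1] + x[3]*x[2] = 11
  r_xx[0] = x[0]*x[0] + x[1]*x[1] + x[2]*x[2] + x[3]*x[3] = 34
  r_xx[1] = x[0]*x[1] + x[1]*x[2] + x[2]*x[3] = 11
  r_xx[2] = x[0]*x[2] + x[1]*x[3] = 0
  r_xx[3] = x[0]*x[3] = 4
r_xx = [4, 0, 11, 34, 11, 0, 4]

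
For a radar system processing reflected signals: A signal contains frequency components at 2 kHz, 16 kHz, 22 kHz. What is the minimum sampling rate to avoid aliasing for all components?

The highest frequency component is f_max = 22 kHz.
Nyquist rate = 2 * f_max = 2 * 22 kHz = 44 kHz.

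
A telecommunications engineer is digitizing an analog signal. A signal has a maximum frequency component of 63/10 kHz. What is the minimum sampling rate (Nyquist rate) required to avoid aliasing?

By the Nyquist-Shannon sampling theorem,
the minimum sampling rate (Nyquist rate) must be at least 2 * f_max.
Nyquist rate = 2 * 63/10 kHz = 63/5 kHz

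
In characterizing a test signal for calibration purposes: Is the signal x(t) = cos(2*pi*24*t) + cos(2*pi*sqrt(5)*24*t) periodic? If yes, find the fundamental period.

f1 = 24 Hz, f2 = 24*sqrt(5) Hz
Ratio f2/f1 = sqrt(5), which is irrational.
Since the frequency ratio is irrational, no common period exists.
The signal is not periodic.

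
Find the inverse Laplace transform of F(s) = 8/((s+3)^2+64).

Standard pair: w/((s+a)^2+w^2) <-> e^(-at)*sin(wt)*u(t)
With a=3, w=8: f(t) = e^(-3t)*sin(8t)*u(t)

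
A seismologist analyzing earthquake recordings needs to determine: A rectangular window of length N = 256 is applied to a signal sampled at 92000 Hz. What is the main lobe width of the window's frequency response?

For a rectangular window of length N,
the main lobe width in frequency is 2*f_s/N.
= 2*92000/256 = 2875/4 Hz
This determines the minimum frequency separation for resolving two sinusoids.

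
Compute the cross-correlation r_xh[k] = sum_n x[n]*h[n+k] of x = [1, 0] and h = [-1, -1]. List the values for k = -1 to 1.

Both sequences indexed from 0 and zero outside their support.
Lags with overlap: k = -1 to 1.
  r_xh[-1] = x[1]*h[0] = 0
  r_xh[0] = x[0]*h[0] + x[1]*h[1] = -1
  r_xh[1] = x[0]*h[1] = -1
r_xh = [0, -1, -1] (for k = -1, ..., 1)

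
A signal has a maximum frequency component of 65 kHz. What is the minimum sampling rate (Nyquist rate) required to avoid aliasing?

By the Nyquist-Shannon sampling theorem,
the minimum sampling rate (Nyquist rate) must be at least 2 * f_max.
Nyquist rate = 2 * 65 kHz = 130 kHz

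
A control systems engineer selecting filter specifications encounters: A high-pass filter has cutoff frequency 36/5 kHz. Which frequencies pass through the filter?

A high-pass filter passes all frequencies above the cutoff frequency 36/5 kHz and attenuates lower frequencies.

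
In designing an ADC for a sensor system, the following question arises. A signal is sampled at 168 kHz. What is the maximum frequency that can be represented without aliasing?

The maximum frequency that can be represented without aliasing
is the Nyquist frequency: f_max = f_s / 2 = 168 kHz / 2 = 84 kHz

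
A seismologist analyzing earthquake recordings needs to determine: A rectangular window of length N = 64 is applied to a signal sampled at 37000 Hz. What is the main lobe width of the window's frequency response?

For a rectangular window of length N,
the main lobe width in frequency is 2*f_s/N.
= 2*37000/64 = 4625/4 Hz
This determines the minimum frequency separation for resolving two sinusoids.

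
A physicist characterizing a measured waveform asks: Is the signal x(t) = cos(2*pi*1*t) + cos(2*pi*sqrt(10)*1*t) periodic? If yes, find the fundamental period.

f1 = 1 Hz, f2 = 1*sqrt(10) Hz
Ratio f2/f1 = sqrt(10), which is irrational.
Since the frequency ratio is irrational, no common period exists.
The signal is not periodic.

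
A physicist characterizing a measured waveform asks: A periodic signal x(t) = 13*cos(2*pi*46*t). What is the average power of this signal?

Average power of A*cos(wt) is A^2/2.
P = 13^2 / 2 = 169/2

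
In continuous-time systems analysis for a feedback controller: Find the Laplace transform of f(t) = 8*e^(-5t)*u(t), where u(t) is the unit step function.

Standard Laplace transform pair:
e^(-at)*u(t) <-> 1/(s+a)
With a = 5: L{8*e^(-5t)*u(t)} = 8/(s+5), ROC: Re(s) > -5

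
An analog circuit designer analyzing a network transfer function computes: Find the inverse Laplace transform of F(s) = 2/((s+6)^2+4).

Standard pair: w/((s+a)^2+w^2) <-> e^(-at)*sin(wt)*u(t)
With a=6, w=2: f(t) = e^(-6t)*sin(2t)*u(t)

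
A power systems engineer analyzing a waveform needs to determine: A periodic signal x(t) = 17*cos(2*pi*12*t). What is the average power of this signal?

Average power of A*cos(wt) is A^2/2.
P = 17^2 / 2 = 289/2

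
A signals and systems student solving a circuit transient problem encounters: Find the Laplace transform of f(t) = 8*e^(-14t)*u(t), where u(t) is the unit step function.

Standard Laplace transform pair:
e^(-at)*u(t) <-> 1/(s+a)
With a = 14: L{8*e^(-14t)*u(t)} = 8/(s+14), ROC: Re(s) > -14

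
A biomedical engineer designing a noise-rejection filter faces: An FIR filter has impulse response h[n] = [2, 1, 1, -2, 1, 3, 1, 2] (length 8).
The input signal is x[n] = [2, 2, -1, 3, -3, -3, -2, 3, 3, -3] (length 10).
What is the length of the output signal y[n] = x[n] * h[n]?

For linear convolution, the output length is:
len(y) = len(x) + len(h) - 1 = 10 + 8 - 1 = 17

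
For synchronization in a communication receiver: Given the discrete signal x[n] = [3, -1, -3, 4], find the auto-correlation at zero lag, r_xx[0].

The auto-correlation at zero lag r_xx[0] equals the signal energy.
r_xx[0] = sum of x[n]^2 = 3^2 + (-1)^2 + (-3)^2 + 4^2
= 9 + 1 + 9 + 16 = 35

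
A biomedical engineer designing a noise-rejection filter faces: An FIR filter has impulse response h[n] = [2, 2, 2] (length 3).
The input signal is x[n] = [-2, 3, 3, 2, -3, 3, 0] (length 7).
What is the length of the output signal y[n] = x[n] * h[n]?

For linear convolution, the output length is:
len(y) = len(x) + len(h) - 1 = 7 + 3 - 1 = 9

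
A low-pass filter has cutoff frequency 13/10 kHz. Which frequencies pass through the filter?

A low-pass filter passes all frequencies below the cutoff frequency 13/10 kHz and attenuates higher frequencies.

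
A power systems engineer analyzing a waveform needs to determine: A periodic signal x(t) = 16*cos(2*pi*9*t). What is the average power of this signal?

Average power of A*cos(wt) is A^2/2.
P = 16^2 / 2 = 256/2 = 128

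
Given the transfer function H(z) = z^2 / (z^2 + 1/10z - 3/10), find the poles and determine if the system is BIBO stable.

Poles are roots of the denominator: z^2 + 1/10z - 3/10 = 0.
Quadratic formula: z = [-(1/10) +/- sqrt((1/10)^2 - 4*(-3/10))] / 2
Discriminant = 1/100 + 6/5 = 121/100; sqrt = 11/10.
z = (-1/10 +/- 11/10) / 2 => z = 1/2 or z = -3/5.
|p1| = 1/2, |p2| = 3/5.
For BIBO stability, all poles must lie inside the unit circle (|p| < 1).
System is STABLE since both |p| < 1.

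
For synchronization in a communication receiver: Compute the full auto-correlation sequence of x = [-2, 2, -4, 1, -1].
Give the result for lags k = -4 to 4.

r_xx[k] = sum_m x[m]*x[m+k], indexed from 0, for k = -4 to 4:
  r_xx[-4] = x[4]*x[0] = 2
  r_xx[-3] = x[3]*x[0] + x[4]*x[1] = -4
  r_xx[-2] = x[2]*x[0] + x[3]*x[1] + x[4]*x[2] = 14
  r_xx[-1] = x[1]*x[0] + x[2]*x[1] + x[3]*x[2] + x[4]*x[3] = -17
  r_xx[0] = x[0]*x[0] + x[1]*x[1] + x[2]*x[2] + x[3]*x[3] + x[4]*x[4] = 26
  r_xx[1] = x[0]*x[1] + x[1]*x[2] + x[2]*x[3] + x[3]*x[4] = -17
  r_xx[2] = x[0]*x[2] + x[1]*x[3] + x[2]*x[4] = 14
  r_xx[3] = x[0]*x[3] + x[1]*x[4] = -4
  r_xx[4] = x[0]*x[4] = 2
r_xx = [2, -4, 14, -17, 26, -17, 14, -4, 2]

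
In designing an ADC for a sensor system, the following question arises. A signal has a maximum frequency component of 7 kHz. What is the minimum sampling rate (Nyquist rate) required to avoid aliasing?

By the Nyquist-Shannon sampling theorem,
the minimum sampling rate (Nyquist rate) must be at least 2 * f_max.
Nyquist rate = 2 * 7 kHz = 14 kHz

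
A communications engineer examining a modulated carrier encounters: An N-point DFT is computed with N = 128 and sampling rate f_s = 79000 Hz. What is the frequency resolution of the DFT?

DFT frequency resolution = f_s / N
= 79000 / 128 = 9875/16 Hz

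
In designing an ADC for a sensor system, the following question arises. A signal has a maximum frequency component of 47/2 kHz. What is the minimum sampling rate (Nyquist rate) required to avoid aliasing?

By the Nyquist-Shannon sampling theorem,
the minimum sampling rate (Nyquist rate) must be at least 2 * f_max.
Nyquist rate = 2 * 47/2 kHz = 47 kHz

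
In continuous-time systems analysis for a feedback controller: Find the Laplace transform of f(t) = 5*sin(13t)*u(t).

Standard pair: sin(wt)*u(t) <-> w/(s^2+w^2)
With w = 13: L{5*sin(13t)*u(t)} = 65/(s^2+169)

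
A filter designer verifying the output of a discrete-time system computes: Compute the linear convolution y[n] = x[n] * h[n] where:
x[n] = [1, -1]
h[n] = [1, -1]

y[n] = sum_k x[k]*h[n-k]. Output length = len(x) + len(h) - 1 = 2 + 2 - 1 = 3.
y[0] = 1*1 = 1
y[1] = -1*1 + 1*-1 = -2
y[2] = -1*-1 = 1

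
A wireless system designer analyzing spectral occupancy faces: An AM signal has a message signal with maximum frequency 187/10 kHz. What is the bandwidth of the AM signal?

In AM (double-sideband), the bandwidth is twice the message frequency.
BW = 2 * f_m = 2 * 187/10 kHz = 187/5 kHz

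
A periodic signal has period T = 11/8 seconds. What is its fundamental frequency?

The fundamental frequency is the reciprocal of the period.
f = 1/T = 1/(11/8) = 8/11 Hz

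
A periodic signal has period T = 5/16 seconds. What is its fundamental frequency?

The fundamental frequency is the reciprocal of the period.
f = 1/T = 1/(5/16) = 16/5 Hz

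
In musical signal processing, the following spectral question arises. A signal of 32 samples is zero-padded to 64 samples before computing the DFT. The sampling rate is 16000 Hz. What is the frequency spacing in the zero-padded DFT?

Original DFT: N = 32, resolution = f_s/N = 16000/32 = 500 Hz
Zero-padded DFT: N = 64, resolution = f_s/N = 16000/64 = 250 Hz
Zero-padding interpolates the spectrum (finer frequency grid)
but does NOT improve the true spectral resolution (ability to resolve close frequencies).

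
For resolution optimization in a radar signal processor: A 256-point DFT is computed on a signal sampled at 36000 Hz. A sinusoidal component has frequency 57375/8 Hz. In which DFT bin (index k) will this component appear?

DFT frequency resolution = f_s/N = 36000/256 = 1125/8 Hz
Bin index k = f_signal / resolution = 57375/8 / 1125/8 = 51
The signal frequency 57375/8 Hz falls in DFT bin k = 51.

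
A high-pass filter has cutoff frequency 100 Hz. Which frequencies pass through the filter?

A high-pass filter passes all frequencies above the cutoff frequency 100 Hz and attenuates lower frequencies.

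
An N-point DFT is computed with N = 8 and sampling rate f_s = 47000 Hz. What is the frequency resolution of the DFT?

DFT frequency resolution = f_s / N
= 47000 / 8 = 5875 Hz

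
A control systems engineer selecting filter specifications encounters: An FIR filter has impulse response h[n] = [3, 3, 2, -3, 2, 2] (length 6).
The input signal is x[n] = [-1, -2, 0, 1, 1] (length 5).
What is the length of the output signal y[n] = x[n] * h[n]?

For linear convolution, the output length is:
len(y) = len(x) + len(h) - 1 = 5 + 6 - 1 = 10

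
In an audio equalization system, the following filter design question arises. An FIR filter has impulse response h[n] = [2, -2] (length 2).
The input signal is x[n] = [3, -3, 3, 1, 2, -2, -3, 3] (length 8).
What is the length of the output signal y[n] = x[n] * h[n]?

For linear convolution, the output length is:
len(y) = len(x) + len(h) - 1 = 8 + 2 - 1 = 9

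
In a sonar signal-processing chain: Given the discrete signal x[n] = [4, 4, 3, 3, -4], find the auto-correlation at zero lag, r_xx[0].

The auto-correlation at zero lag r_xx[0] equals the signal energy.
r_xx[0] = sum of x[n]^2 = 4^2 + 4^2 + 3^2 + 3^2 + (-4)^2
= 16 + 16 + 9 + 9 + 16 = 66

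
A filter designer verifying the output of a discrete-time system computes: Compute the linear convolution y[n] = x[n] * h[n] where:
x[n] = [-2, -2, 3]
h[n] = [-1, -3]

y[n] = sum_k x[k]*h[n-k]. Output length = len(x) + len(h) - 1 = 3 + 2 - 1 = 4.
y[0] = -2*-1 = 2
y[1] = -2*-1 + -2*-3 = 8
y[2] = 3*-1 + -2*-3 = 3
y[3] = 3*-3 = -9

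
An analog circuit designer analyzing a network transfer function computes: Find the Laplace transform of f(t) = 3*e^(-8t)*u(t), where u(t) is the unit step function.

Standard Laplace transform pair:
e^(-at)*u(t) <-> 1/(s+a)
With a = 8: L{3*e^(-8t)*u(t)} = 3/(s+8), ROC: Re(s) > -8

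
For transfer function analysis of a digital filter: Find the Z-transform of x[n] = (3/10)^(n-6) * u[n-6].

Time-shifting property: if X(z) = Z{x[n]}, then Z{x[n-d]} = z^(-d) * X(z)
X(z) = z/(z - 3/10) for x[n] = (3/10)^n * u[n]
Z{x[n-6]} = z^(-6) * z/(z - 3/10) = z^(-5)/(z - 3/10)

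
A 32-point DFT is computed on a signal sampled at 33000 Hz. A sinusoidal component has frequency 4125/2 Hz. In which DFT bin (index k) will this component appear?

DFT frequency resolution = f_s/N = 33000/32 = 4125/4 Hz
Bin index k = f_signal / resolution = 4125/2 / 4125/4 = 2
The signal frequency 4125/2 Hz falls in DFT bin k = 2.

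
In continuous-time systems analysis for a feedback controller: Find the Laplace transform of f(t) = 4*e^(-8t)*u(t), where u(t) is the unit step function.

Standard Laplace transform pair:
e^(-at)*u(t) <-> 1/(s+a)
With a = 8: L{4*e^(-8t)*u(t)} = 4/(s+8), ROC: Re(s) > -8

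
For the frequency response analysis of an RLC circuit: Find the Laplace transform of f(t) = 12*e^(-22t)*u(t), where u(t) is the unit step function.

Standard Laplace transform pair:
e^(-at)*u(t) <-> 1/(s+a)
With a = 22: L{12*e^(-22t)*u(t)} = 12/(s+22), ROC: Re(s) > -22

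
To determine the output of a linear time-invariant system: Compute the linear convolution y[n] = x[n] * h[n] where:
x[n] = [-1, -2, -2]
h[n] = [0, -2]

y[n] = sum_k x[k]*h[n-k]. Output length = len(x) + len(h) - 1 = 3 + 2 - 1 = 4.
y[0] = -1*0 = 0
y[1] = -2*0 + -1*-2 = 2
y[2] = -2*0 + -2*-2 = 4
y[3] = -2*-2 = 4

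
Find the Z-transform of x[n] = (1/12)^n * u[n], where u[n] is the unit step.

The Z-transform of a^n * u[n] is z/(z-a) for |z| > |a|.
Here a = 1/12, so X(z) = z/(z - (1/12)) = 12z/(12z - 1)
ROC: |z| > 1/12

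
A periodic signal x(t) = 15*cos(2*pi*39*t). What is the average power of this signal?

Average power of A*cos(wt) is A^2/2.
P = 15^2 / 2 = 225/2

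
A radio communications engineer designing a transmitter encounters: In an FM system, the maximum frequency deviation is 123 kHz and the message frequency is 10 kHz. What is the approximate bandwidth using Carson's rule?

Carson's rule: BW = 2*(delta_f + f_m)
= 2*(123 + 10) kHz = 266 kHz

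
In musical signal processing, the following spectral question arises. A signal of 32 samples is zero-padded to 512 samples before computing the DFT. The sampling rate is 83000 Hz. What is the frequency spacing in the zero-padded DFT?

Original DFT: N = 32, resolution = f_s/N = 83000/32 = 10375/4 Hz
Zero-padded DFT: N = 512, resolution = f_s/N = 83000/512 = 10375/64 Hz
Zero-padding interpolates the spectrum (finer frequency grid)
but does NOT improve the true spectral resolution (ability to resolve close frequencies).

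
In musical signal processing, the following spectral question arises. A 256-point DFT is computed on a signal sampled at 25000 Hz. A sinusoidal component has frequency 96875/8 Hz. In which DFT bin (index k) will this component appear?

DFT frequency resolution = f_s/N = 25000/256 = 3125/32 Hz
Bin index k = f_signal / resolution = 96875/8 / 3125/32 = 124
The signal frequency 96875/8 Hz falls in DFT bin k = 124.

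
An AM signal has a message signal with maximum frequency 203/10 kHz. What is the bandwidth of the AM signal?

In AM (double-sideband), the bandwidth is twice the message frequency.
BW = 2 * f_m = 2 * 203/10 kHz = 203/5 kHz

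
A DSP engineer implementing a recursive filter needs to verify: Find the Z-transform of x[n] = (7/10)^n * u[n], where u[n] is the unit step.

The Z-transform of a^n * u[n] is z/(z-a) for |z| > |a|.
Here a = 7/10, so X(z) = z/(z - (7/10)) = 10z/(10z - 7)
ROC: |z| > 7/10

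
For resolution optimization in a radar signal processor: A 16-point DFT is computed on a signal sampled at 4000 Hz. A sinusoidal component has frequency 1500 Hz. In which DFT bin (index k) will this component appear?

DFT frequency resolution = f_s/N = 4000/16 = 250 Hz
Bin index k = f_signal / resolution = 1500 / 250 = 6
The signal frequency 1500 Hz falls in DFT bin k = 6.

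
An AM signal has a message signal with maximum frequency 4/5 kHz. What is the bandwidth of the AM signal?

In AM (double-sideband), the bandwidth is twice the message frequency.
BW = 2 * f_m = 2 * 4/5 kHz = 8/5 kHz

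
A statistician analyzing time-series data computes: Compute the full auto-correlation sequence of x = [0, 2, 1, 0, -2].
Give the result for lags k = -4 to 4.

r_xx[k] = sum_m x[m]*x[m+k], indexed from 0, for k = -4 to 4:
  r_xx[-4] = x[4]*x[0] = 0
  r_xx[-3] = x[3]*x[0] + x[4]*x[1] = -4
  r_xx[-2] = x[2]*x[0] + x[3]*x[1] + x[4]*x[2] = -2
  r_xx[-1] = x[1]*x[0] + x[2]*x[1] + x[3]*x[2] + x[4]*x[3] = 2
  r_xx[0] = x[0]*x[0] + x[1]*x[1] + x[2]*x[2] + x[3]*x[3] + x[4]*x[4] = 9
  r_xx[1] = x[0]*x[1] + x[1]*x[2] + x[2]*x[3] + x[3]*x[4] = 2
  r_xx[2] = x[0]*x[2] + x[1]*x[3] + x[2]*x[4] = -2
  r_xx[3] = x[0]*x[3] + x[1]*x[4] = -4
  r_xx[4] = x[0]*x[4] = 0
r_xx = [0, -4, -2, 2, 9, 2, -2, -4, 0]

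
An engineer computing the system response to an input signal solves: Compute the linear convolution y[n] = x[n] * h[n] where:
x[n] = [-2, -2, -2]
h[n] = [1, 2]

y[n] = sum_k x[k]*h[n-k]. Output length = len(x) + len(h) - 1 = 3 + 2 - 1 = 4.
y[0] = -2*1 = -2
y[1] = -2*1 + -2*2 = -6
y[2] = -2*1 + -2*2 = -6
y[3] = -2*2 = -4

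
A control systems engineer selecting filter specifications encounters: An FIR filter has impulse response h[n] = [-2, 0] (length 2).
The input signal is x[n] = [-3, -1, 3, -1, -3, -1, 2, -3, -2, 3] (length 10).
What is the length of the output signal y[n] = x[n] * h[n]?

For linear convolution, the output length is:
len(y) = len(x) + len(h) - 1 = 10 + 2 - 1 = 11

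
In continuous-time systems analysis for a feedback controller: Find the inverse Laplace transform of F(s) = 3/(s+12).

Standard pair: k/(s+a) <-> k*e^(-at)*u(t)
With k=3, a=12: f(t) = 3*e^(-12t)*u(t)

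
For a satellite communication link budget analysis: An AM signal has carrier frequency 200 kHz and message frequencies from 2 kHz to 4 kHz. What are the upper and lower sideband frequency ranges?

Upper sideband (USB) = fc + [fm_low, fm_high] = 200 + [2, 4] = [202, 204] kHz
Lower sideband (LSB) = fc - [fm_high, fm_low] = 200 - [4, 2] = [196, 198] kHz
Total occupied spectrum: 196 kHz to 204 kHz (plus carrier at 200 kHz)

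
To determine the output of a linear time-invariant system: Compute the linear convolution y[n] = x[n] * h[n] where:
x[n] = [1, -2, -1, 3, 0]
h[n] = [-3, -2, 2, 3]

y[n] = sum_k x[k]*h[n-k]. Output length = len(x) + len(h) - 1 = 5 + 4 - 1 = 8.
y[0] = 1*-3 = -3
y[1] = -2*-3 + 1*-2 = 4
y[2] = -1*-3 + -2*-2 + 1*2 = 9
y[3] = 3*-3 + -1*-2 + -2*2 + 1*3 = -8
y[4] = 0*-3 + 3*-2 + -1*2 + -2*3 = -14
y[5] = 0*-2 + 3*2 + -1*3 = 3
y[6] = 0*2 + 3*3 = 9
y[7] = 0*3 = 0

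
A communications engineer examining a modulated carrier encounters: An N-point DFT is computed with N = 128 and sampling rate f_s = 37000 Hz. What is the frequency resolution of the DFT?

DFT frequency resolution = f_s / N
= 37000 / 128 = 4625/16 Hz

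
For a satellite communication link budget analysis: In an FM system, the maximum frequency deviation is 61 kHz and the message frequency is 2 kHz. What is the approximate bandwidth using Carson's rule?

Carson's rule: BW = 2*(delta_f + f_m)
= 2*(61 + 2) kHz = 126 kHz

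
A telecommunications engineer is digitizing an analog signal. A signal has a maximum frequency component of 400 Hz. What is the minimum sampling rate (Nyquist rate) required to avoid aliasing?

By the Nyquist-Shannon sampling theorem,
the minimum sampling rate (Nyquist rate) must be at least 2 * f_max.
Nyquist rate = 2 * 400 Hz = 800 Hz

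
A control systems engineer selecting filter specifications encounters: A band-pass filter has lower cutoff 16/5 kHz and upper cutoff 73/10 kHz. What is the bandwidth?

Bandwidth = f_high - f_low
= 73/10 kHz - 16/5 kHz = 41/10 kHz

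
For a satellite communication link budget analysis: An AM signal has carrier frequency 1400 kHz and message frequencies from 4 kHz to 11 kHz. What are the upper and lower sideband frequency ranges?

Upper sideband (USB) = fc + [fm_low, fm_high] = 1400 + [4, 11] = [1404, 1411] kHz
Lower sideband (LSB) = fc - [fm_high, fm_low] = 1400 - [11, 4] = [1389, 1396] kHz
Total occupied spectrum: 1389 kHz to 1411 kHz (plus carrier at 1400 kHz)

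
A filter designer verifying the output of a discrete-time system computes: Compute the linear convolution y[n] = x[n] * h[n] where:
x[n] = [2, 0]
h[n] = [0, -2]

y[n] = sum_k x[k]*h[n-k]. Output length = len(x) + len(h) - 1 = 2 + 2 - 1 = 3.
y[0] = 2*0 = 0
y[1] = 0*0 + 2*-2 = -4
y[2] = 0*-2 = 0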